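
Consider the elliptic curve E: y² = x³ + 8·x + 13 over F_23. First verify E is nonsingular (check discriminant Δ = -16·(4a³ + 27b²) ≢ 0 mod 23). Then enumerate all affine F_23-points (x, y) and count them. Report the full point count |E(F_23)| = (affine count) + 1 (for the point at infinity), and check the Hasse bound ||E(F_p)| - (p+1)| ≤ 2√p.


Affine points = {(0, 6), (0, 17), (3, 8), (3, 15), (6, 1), (6, 22), (9, 3), (9, 20), (10, 9), (10, 14), (11, 11), (11, 12), (15, 9), (15, 14), (17, 5), (17, 18), (18, 3), (18, 20), (19, 3), (19, 20), (20, 10), (20, 13), (21, 9), (21, 14), (22, 2), (22, 21)}; affine count = 26; |E(F_23)| = 27.

Discriminant check: Δ ∝ 4a³ + 27b² = 4·8³ + 27·13² = 4·512 + 27·169 ≡ 10 (mod 23). Nonzero ⇒ E is nonsingular.
For each x ∈ F_23, compute rhs = x³ + 8·x + 13 mod 23, then count y ∈ F_23 with y² ≡ rhs.
  x = 0: rhs = 13, matching y values: 6, 17 (2 points).
  x = 1: rhs = 22, matching y values: none (0 points).
  x = 2: rhs = 14, matching y values: none (0 points).
  x = 3: rhs = 18, matching y values: 8, 15 (2 points).
  x = 4: rhs = 17, matching y values: none (0 points).
  x = 5: rhs = 17, matching y values: none (0 points).
  x = 6: rhs = 1, matching y values: 1, 22 (2 points).
  x = 7: rhs = 21, matching y values: none (0 points).
  x = 8: rhs = 14, matching y values: none (0 points).
  x = 9: rhs = 9, matching y values: 3, 20 (2 points).
  x = 10: rhs = 12, matching y values: 9, 14 (2 points).
  x = 11: rhs = 6, matching y values: 11, 12 (2 points).
  x = 12: rhs = 20, matching y values: none (0 points).
  x = 13: rhs = 14, matching y values: none (0 points).
  x = 14: rhs = 17, matching y values: none (0 points).
  x = 15: rhs = 12, matching y values: 9, 14 (2 points).
  x = 16: rhs = 5, matching y values: none (0 points).
  x = 17: rhs = 2, matching y values: 5, 18 (2 points).
  x = 18: rhs = 9, matching y values: 3, 20 (2 points).
  x = 19: rhs = 9, matching y values: 3, 20 (2 points).
  x = 20: rhs = 8, matching y values: 10, 13 (2 points).
  x = 21: rhs = 12, matching y values: 9, 14 (2 points).
  x = 22: rhs = 4, matching y values: 2, 21 (2 points).
Total affine count: 26.
Full point count |E(F_23)| = 26 + 1 = 27.
Hasse bound: |27 − (23+1)| = |3| = 3 ≤ 2√23 ≈ 9.5917 ✓.


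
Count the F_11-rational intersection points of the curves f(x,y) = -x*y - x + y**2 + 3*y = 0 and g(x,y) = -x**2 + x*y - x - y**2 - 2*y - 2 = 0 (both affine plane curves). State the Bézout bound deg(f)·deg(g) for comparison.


Common zeros: {(3, 6)}; count = 1; Bézout bound = 4.

deg(f) = 2, deg(g) = 2, so Bézout bound = 4.
Scan x ∈ F_11. For each x, list the y ∈ F_11 with f(x, y) ≡ 0 and those with g(x, y) ≡ 0 (mod 11); the common zeros in that column are the intersection.
  x = 0: f ≡ 0 at y ∈ {0, 8}; g ≡ 0 at y ∈ ∅; common: ∅.
  x = 1: f ≡ 0 at y ∈ ∅; g ≡ 0 at y ∈ ∅; common: ∅.
  x = 2: f ≡ 0 at y ∈ {1, 9}; g ≡ 0 at y ∈ {5, 6}; common: ∅.
  x = 3: f ≡ 0 at y ∈ {5, 6}; g ≡ 0 at y ∈ {6}; common: {6}.
  x = 4: f ≡ 0 at y ∈ ∅; g ≡ 0 at y ∈ {0, 2}; common: ∅.
  x = 5: f ≡ 0 at y ∈ ∅; g ≡ 0 at y ∈ ∅; common: ∅.
  x = 6: f ≡ 0 at y ∈ {7}; g ≡ 0 at y ∈ {0, 4}; common: ∅.
  x = 7: f ≡ 0 at y ∈ {2}; g ≡ 0 at y ∈ ∅; common: ∅.
  x = 8: f ≡ 0 at y ∈ ∅; g ≡ 0 at y ∈ {2, 4}; common: ∅.
  x = 9: f ≡ 0 at y ∈ ∅; g ≡ 0 at y ∈ {9}; common: ∅.
  x = 10: f ≡ 0 at y ∈ {3, 4}; g ≡ 0 at y ∈ {9, 10}; common: ∅.
Collecting: common zeros = {(3, 6)}, so the count is 1.
Comparison with the Bézout bound: 1 ≤ 4 = deg(f)·deg(g), as expected for curves with no common component (the affine F_11-count falls short of the bound because intersections may lie at infinity, over extension fields, or carry multiplicity).


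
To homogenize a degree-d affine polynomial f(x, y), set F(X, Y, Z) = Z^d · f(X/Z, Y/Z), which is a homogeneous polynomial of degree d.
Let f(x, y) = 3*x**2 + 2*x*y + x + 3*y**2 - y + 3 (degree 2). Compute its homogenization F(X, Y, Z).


F(X, Y, Z) = 3*X**2 + 2*X*Y + X*Z + 3*Y**2 - Y*Z + 3*Z**2

deg(f) = 2.
Substitute x = X/Z, y = Y/Z into f, then multiply by Z^2.
  monomial 3·x^2·y^0 ↦ 3·X^2·Y^0·Z^0.
  monomial 2·x^1·y^1 ↦ 2·X^1·Y^1·Z^0.
  monomial 1·x^1·y^0 ↦ 1·X^1·Y^0·Z^1.
  monomial 3·x^0·y^2 ↦ 3·X^0·Y^2·Z^0.
  monomial -1·x^0·y^1 ↦ -1·X^0·Y^1·Z^1.
  monomial 3·x^0·y^0 ↦ 3·X^0·Y^0·Z^2.
Collecting: F(X, Y, Z) = 3*X**2 + 2*X*Y + X*Z + 3*Y**2 - Y*Z + 3*Z**2.


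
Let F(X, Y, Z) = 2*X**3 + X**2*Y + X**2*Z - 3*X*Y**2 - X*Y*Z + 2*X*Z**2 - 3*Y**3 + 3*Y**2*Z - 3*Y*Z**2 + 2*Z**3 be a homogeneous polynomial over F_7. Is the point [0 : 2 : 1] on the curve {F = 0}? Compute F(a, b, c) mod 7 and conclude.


F(0,2,1) ≡ 5 (mod 7); P is NOT on the curve.

Evaluate F(0, 2, 1) term-by-term (mod 7).
  2*X**3 ↦ 2·0·1·1 = 0
  X**2*Y ↦ 1·0·2·1 = 0
  X**2*Z ↦ 1·0·1·1 = 0
  -3*X*Y**2 ↦ -3·0·4·1 = 0
  -X*Y*Z ↦ -1·0·2·1 = 0
  2*X*Z**2 ↦ 2·0·1·1 = 0
  -3*Y**3 ↦ -3·1·8·1 = -24
  3*Y**2*Z ↦ 3·1·4·1 = 12
  -3*Y*Z**2 ↦ -3·1·2·1 = -6
  2*Z**3 ↦ 2·1·1·1 = 2
Sum: F(0, 2, 1) = (0) + (0) + (0) + (0) + (0) + (0) + (-24) + (12) + (-6) + (2) = -16.
Reducing mod 7: -16 ≡ 5 (mod 7).
Since F(a, b, c) ≡ 5 ≠ 0 (mod 7), P does NOT lie on the curve.


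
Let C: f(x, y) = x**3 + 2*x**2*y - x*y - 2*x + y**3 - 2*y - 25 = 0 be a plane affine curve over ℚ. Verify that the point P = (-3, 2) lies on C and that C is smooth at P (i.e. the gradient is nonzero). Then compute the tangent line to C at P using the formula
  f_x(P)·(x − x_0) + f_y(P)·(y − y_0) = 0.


Tangent line at P: -x + 31*y - 65 = 0.

Step 1: f(-3, 2) = 0, so P lies on C.
Step 2: partial derivatives
  f_x(x, y) = 3*x**2 + 4*x*y - y - 2, f_y(x, y) = 2*x**2 - x + 3*y**2 - 2.
  f_x(P) = -1, f_y(P) = 31 (gradient nonzero, so P is smooth).
Step 3: tangent line at P: -1·(x − -3) + 31·(y − 2) = 0.
Expanding: -x + 31*y - 65 = 0.


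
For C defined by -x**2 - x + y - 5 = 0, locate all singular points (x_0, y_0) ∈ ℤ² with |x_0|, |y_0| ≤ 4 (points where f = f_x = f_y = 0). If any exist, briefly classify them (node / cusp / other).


No singular points in the scanned grid; C is smooth there.

Compute partial derivatives:
  f_x = -2*x - 1.
  f_y = 1.
f_y = 1 is a nonzero constant, so f_y never vanishes: no point (x, y) can satisfy f = f_x = f_y = 0. In particular no (x, y) ∈ {−4, ..., 4}² is singular; the curve is smooth.


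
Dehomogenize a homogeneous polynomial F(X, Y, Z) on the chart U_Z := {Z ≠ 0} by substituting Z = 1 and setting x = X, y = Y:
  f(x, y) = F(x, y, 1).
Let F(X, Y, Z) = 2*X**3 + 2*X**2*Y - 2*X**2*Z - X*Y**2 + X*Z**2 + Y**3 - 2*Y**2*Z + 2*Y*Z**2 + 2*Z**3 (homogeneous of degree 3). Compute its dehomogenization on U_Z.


f(x, y) = 2*x**3 + 2*x**2*y - 2*x**2 - x*y**2 + x + y**3 - 2*y**2 + 2*y + 2

On U_Z we set Z = 1. Each monomial c·X^i·Y^j·Z^k in F becomes c·x^i·y^j·1^k = c·x^i·y^j.
Substituting Z = 1: F(X, Y, 1) = 2*x**3 + 2*x**2*y - 2*x**2 - x*y**2 + x + y**3 - 2*y**2 + 2*y + 2.
Note: deg(f) ≤ deg(F) = 3; strict inequality happens when F is divisible by Z (lost terms).


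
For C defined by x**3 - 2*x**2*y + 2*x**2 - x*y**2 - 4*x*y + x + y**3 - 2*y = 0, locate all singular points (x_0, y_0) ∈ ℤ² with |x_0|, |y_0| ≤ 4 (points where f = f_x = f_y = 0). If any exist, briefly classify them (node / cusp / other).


Singular points: {(-1, 0)}; classification: node.

Compute partial derivatives:
  f_x = 3*x**2 - 4*x*y + 4*x - y**2 - 4*y + 1.
  f_y = -2*x**2 - 2*x*y - 4*x + 3*y**2 - 2.
Scan x_0 ∈ {−4, ..., 4}. For each x_0, f_y(x_0, y) is a polynomial in y; find its integer roots y ∈ {−4, ..., 4}, then test f_x and f at those candidates.
  x = -4: f_y(-4, y) = 3*y**2 + 8*y - 18; no integer root y with |y| ≤ 4.
  x = -3: f_y(-3, y) = 3*y**2 + 6*y - 8; no integer root y with |y| ≤ 4.
  x = -2: f_y(-2, y) = 3*y**2 + 4*y - 2; no integer root y with |y| ≤ 4.
  x = -1: f_y(-1, y) = 3*y**2 + 2*y; vanishes at y ∈ {0}. (-1, 0): f_x = 0, f = 0 — SINGULAR.
  x = 0: f_y(0, y) = 3*y**2 - 2; no integer root y with |y| ≤ 4.
  x = 1: f_y(1, y) = 3*y**2 - 2*y - 8; vanishes at y ∈ {2}. (1, 2): f_x = -12 ≠ 0.
  x = 2: f_y(2, y) = 3*y**2 - 4*y - 18; no integer root y with |y| ≤ 4.
  x = 3: f_y(3, y) = 3*y**2 - 6*y - 32; no integer root y with |y| ≤ 4.
  x = 4: f_y(4, y) = 3*y**2 - 8*y - 50; no integer root y with |y| ≤ 4.
Only singular point on the grid: (-1, 0).
Classify: substitute x = -1 + u, y = 0 + v and expand: f = u**3 - 2*u**2*v - u**2 - u*v**2 + v**3 + v**2.
No constant or linear terms (consistent with a singular point). Quadratic part: -u**2 + v**2. Cubic part: u**3 - 2*u**2*v - u*v**2 + v**3.
The quadratic part v**2 - u**2 = (v − u)(v + u) splits into two distinct linear factors, so there are two distinct tangent lines y − 0 = ±(x − -1) — this is a node (ordinary double point).
Classification: node.


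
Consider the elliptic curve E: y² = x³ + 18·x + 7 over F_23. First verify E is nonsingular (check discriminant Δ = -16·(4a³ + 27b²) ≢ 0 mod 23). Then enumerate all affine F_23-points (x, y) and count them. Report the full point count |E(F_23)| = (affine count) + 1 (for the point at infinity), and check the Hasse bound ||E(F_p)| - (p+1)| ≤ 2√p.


Affine points = {(1, 7), (1, 16), (6, 3), (6, 20), (7, 4), (7, 19), (9, 1), (9, 22), (11, 8), (11, 15), (13, 0), (14, 6), (14, 17), (15, 8), (15, 15), (19, 3), (19, 20), (20, 8), (20, 15), (21, 3), (21, 20)}; affine count = 21; |E(F_23)| = 22.

Discriminant check: Δ ∝ 4a³ + 27b² = 4·18³ + 27·7² = 4·5832 + 27·49 ≡ 18 (mod 23). Nonzero ⇒ E is nonsingular.
For each x ∈ F_23, compute rhs = x³ + 18·x + 7 mod 23, then count y ∈ F_23 with y² ≡ rhs.
  x = 0: rhs = 7, matching y values: none (0 points).
  x = 1: rhs = 3, matching y values: 7, 16 (2 points).
  x = 2: rhs = 5, matching y values: none (0 points).
  x = 3: rhs = 19, matching y values: none (0 points).
  x = 4: rhs = 5, matching y values: none (0 points).
  x = 5: rhs = 15, matching y values: none (0 points).
  x = 6: rhs = 9, matching y values: 3, 20 (2 points).
  x = 7: rhs = 16, matching y values: 4, 19 (2 points).
  x = 8: rhs = 19, matching y values: none (0 points).
  x = 9: rhs = 1, matching y values: 1, 22 (2 points).
  x = 10: rhs = 14, matching y values: none (0 points).
  x = 11: rhs = 18, matching y values: 8, 15 (2 points).
  x = 12: rhs = 19, matching y values: none (0 points).
  x = 13: rhs = 0, matching y values: 0 (1 points).
  x = 14: rhs = 13, matching y values: 6, 17 (2 points).
  x = 15: rhs = 18, matching y values: 8, 15 (2 points).
  x = 16: rhs = 21, matching y values: none (0 points).
  x = 17: rhs = 5, matching y values: none (0 points).
  x = 18: rhs = 22, matching y values: none (0 points).
  x = 19: rhs = 9, matching y values: 3, 20 (2 points).
  x = 20: rhs = 18, matching y values: 8, 15 (2 points).
  x = 21: rhs = 9, matching y values: 3, 20 (2 points).
  x = 22: rhs = 11, matching y values: none (0 points).
Total affine count: 21.
Full point count |E(F_23)| = 21 + 1 = 22.
Hasse bound: |22 − (23+1)| = |-2| = 2 ≤ 2√23 ≈ 9.5917 ✓.


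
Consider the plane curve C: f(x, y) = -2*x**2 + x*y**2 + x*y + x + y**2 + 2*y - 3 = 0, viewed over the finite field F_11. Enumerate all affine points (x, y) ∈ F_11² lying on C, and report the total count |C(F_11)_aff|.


Affine F_11-points: {(0, 1), (0, 8), (2, 2), (2, 4), (3, 3), (3, 4), (6, 6), (6, 7), (7, 1), (7, 2), (9, 3), (9, 8), (10, 6)}; count = 13.

For each of the 121 pairs (x, y) ∈ F_11², evaluate f(x, y) mod 11. Record the zeros.
  x = 0: [0↦8, 1↦0, 2↦5, 3↦1, 4↦10, 5↦10, 6↦1, 7↦5, 8↦0, 9↦8, 10↦7]  zeros at y ∈ {1, 8}
  x = 1: [0↦7, 1↦1, 2↦10, 3↦1, 4↦7, 5↦6, 6↦9, 7↦5, 8↦5, 9↦9, 10↦6]  zeros at y ∈ ∅
  x = 2: [0↦2, 1↦9, 2↦0, 3↦8, 4↦0, 5↦9, 6↦2, 7↦1, 8↦6, 9↦6, 10↦1]  zeros at y ∈ {2, 4}
  x = 3: [0↦4, 1↦2, 2↦8, 3↦0, 4↦0, 5↦8, 6↦2, 7↦4, 8↦3, 9↦10, 10↦3]  zeros at y ∈ {3, 4}
  x = 4: [0↦2, 1↦2, 2↦1, 3↦10, 4↦7, 5↦3, 6↦9, 7↦3, 8↦7, 9↦10, 10↦1]  zeros at y ∈ ∅
  x = 5: [0↦7, 1↦9, 2↦1, 3↦5, 4↦10, 5↦5, 6↦1, 7↦9, 8↦7, 9↦6, 10↦6]  zeros at y ∈ ∅
  x = 6: [0↦8, 1↦1, 2↦8, 3↦7, 4↦9, 5↦3, 6↦0, 7↦0, 8↦3, 9↦9, 10↦7]  zeros at y ∈ {6, 7}
  x = 7: [0↦5, 1↦0, 2↦0, 3↦5, 4↦4, 5↦8, 6↦6, 7↦9, 8↦6, 9↦8, 10↦4]  zeros at y ∈ {1, 2}
  x = 8: [0↦9, 1↦6, 2↦10, 3↦10, 4↦6, 5↦9, 6↦8, 7↦3, 8↦5, 9↦3, 10↦8]  zeros at y ∈ ∅
  x = 9: [0↦9, 1↦8, 2↦5, 3↦0, 4↦4, 5↦6, 6↦6, 7↦4, 8↦0, 9↦5, 10↦8]  zeros at y ∈ {3, 8}
  x = 10: [0↦5, 1↦6, 2↦7, 3↦8, 4↦9, 5↦10, 6↦0, 7↦1, 8↦2, 9↦3, 10↦4]  zeros at y ∈ {6}
Collecting zeros: affine points = {(0, 1), (0, 8), (2, 2), (2, 4), (3, 3), (3, 4), (6, 6), (6, 7), (7, 1), (7, 2), (9, 3), (9, 8), (10, 6)}.
Total count |C(F_11)_aff| = 13.


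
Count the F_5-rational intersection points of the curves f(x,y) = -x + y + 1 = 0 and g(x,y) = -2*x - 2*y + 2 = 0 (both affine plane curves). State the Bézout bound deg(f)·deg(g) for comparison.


Common zeros: {(1, 0)}; count = 1; Bézout bound = 1.

deg(f) = 1, deg(g) = 1, so Bézout bound = 1.
Scan x ∈ F_5. For each x, list the y ∈ F_5 with f(x, y) ≡ 0 and those with g(x, y) ≡ 0 (mod 5); the common zeros in that column are the intersection.
  x = 0: f ≡ 0 at y ∈ {4}; g ≡ 0 at y ∈ {1}; common: ∅.
  x = 1: f ≡ 0 at y ∈ {0}; g ≡ 0 at y ∈ {0}; common: {0}.
  x = 2: f ≡ 0 at y ∈ {1}; g ≡ 0 at y ∈ {4}; common: ∅.
  x = 3: f ≡ 0 at y ∈ {2}; g ≡ 0 at y ∈ {3}; common: ∅.
  x = 4: f ≡ 0 at y ∈ {3}; g ≡ 0 at y ∈ {2}; common: ∅.
Collecting: common zeros = {(1, 0)}, so the count is 1.
Comparison with the Bézout bound: 1 ≤ 1 = deg(f)·deg(g), as expected for curves with no common component (the bound is attained).


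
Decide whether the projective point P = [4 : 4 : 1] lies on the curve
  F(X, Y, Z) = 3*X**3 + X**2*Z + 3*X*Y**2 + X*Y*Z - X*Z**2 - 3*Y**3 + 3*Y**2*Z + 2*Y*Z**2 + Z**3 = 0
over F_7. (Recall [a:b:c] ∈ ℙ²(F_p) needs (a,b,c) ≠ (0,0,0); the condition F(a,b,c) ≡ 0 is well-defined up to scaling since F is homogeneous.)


F(4,4,1) ≡ 4 (mod 7); P is NOT on the curve.

Evaluate F(4, 4, 1) term-by-term (mod 7).
  3*X**3 ↦ 3·64·1·1 = 192
  X**2*Z ↦ 1·16·1·1 = 16
  3*X*Y**2 ↦ 3·4·16·1 = 192
  X*Y*Z ↦ 1·4·4·1 = 16
  -X*Z**2 ↦ -1·4·1·1 = -4
  -3*Y**3 ↦ -3·1·64·1 = -192
  3*Y**2*Z ↦ 3·1·16·1 = 48
  2*Y*Z**2 ↦ 2·1·4·1 = 8
  Z**3 ↦ 1·1·1·1 = 1
Sum: F(4, 4, 1) = (192) + (16) + (192) + (16) + (-4) + (-192) + (48) + (8) + (1) = 277.
Reducing mod 7: 277 ≡ 4 (mod 7).
Since F(a, b, c) ≡ 4 ≠ 0 (mod 7), P does NOT lie on the curve.


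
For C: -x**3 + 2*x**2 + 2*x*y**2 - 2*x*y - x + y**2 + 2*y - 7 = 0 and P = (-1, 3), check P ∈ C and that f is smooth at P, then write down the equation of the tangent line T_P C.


Tangent line at P: 4*x - 2*y + 10 = 0.

Step 1: f(-1, 3) = 0, so P lies on C.
Step 2: partial derivatives
  f_x(x, y) = -3*x**2 + 4*x + 2*y**2 - 2*y - 1, f_y(x, y) = 4*x*y - 2*x + 2*y + 2.
  f_x(P) = 4, f_y(P) = -2 (gradient nonzero, so P is smooth).
Step 3: tangent line at P: 4·(x − -1) + -2·(y − 3) = 0.
Expanding: 4*x - 2*y + 10 = 0.


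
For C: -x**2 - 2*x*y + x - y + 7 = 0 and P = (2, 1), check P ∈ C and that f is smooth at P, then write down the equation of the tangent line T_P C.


Tangent line at P: -5*x - 5*y + 15 = 0.

Step 1: f(2, 1) = 0, so P lies on C.
Step 2: partial derivatives
  f_x(x, y) = -2*x - 2*y + 1, f_y(x, y) = -2*x - 1.
  f_x(P) = -5, f_y(P) = -5 (gradient nonzero, so P is smooth).
Step 3: tangent line at P: -5·(x − 2) + -5·(y − 1) = 0.
Expanding: -5*x - 5*y + 15 = 0.


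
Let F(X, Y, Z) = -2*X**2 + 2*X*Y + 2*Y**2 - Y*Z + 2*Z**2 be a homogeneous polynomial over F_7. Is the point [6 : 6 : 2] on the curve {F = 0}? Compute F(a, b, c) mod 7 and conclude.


F(6,6,2) ≡ 5 (mod 7); P is NOT on the curve.

Evaluate F(6, 6, 2) term-by-term (mod 7).
  -2*X**2 ↦ -2·36·1·1 = -72
  2*X*Y ↦ 2·6·6·1 = 72
  2*Y**2 ↦ 2·1·36·1 = 72
  -Y*Z ↦ -1·1·6·2 = -12
  2*Z**2 ↦ 2·1·1·4 = 8
Sum: F(6, 6, 2) = (-72) + (72) + (72) + (-12) + (8) = 68.
Reducing mod 7: 68 ≡ 5 (mod 7).
Since F(a, b, c) ≡ 5 ≠ 0 (mod 7), P does NOT lie on the curve.


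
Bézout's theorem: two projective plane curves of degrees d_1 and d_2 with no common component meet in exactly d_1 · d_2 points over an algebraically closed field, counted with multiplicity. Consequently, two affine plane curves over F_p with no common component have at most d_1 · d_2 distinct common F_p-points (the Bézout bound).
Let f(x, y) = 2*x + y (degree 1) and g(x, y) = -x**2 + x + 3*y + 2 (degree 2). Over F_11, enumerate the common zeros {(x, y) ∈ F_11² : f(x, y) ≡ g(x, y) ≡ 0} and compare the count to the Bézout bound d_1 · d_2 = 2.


Common zeros: {(3, 5)}; count = 1; Bézout bound = 2.

deg(f) = 1, deg(g) = 2, so Bézout bound = 2.
Scan x ∈ F_11. For each x, list the y ∈ F_11 with f(x, y) ≡ 0 and those with g(x, y) ≡ 0 (mod 11); the common zeros in that column are the intersection.
  x = 0: f ≡ 0 at y ∈ {0}; g ≡ 0 at y ∈ {3}; common: ∅.
  x = 1: f ≡ 0 at y ∈ {9}; g ≡ 0 at y ∈ {3}; common: ∅.
  x = 2: f ≡ 0 at y ∈ {7}; g ≡ 0 at y ∈ {0}; common: ∅.
  x = 3: f ≡ 0 at y ∈ {5}; g ≡ 0 at y ∈ {5}; common: {5}.
  x = 4: f ≡ 0 at y ∈ {3}; g ≡ 0 at y ∈ {7}; common: ∅.
  x = 5: f ≡ 0 at y ∈ {1}; g ≡ 0 at y ∈ {6}; common: ∅.
  x = 6: f ≡ 0 at y ∈ {10}; g ≡ 0 at y ∈ {2}; common: ∅.
  x = 7: f ≡ 0 at y ∈ {8}; g ≡ 0 at y ∈ {6}; common: ∅.
  x = 8: f ≡ 0 at y ∈ {6}; g ≡ 0 at y ∈ {7}; common: ∅.
  x = 9: f ≡ 0 at y ∈ {4}; g ≡ 0 at y ∈ {5}; common: ∅.
  x = 10: f ≡ 0 at y ∈ {2}; g ≡ 0 at y ∈ {0}; common: ∅.
Collecting: common zeros = {(3, 5)}, so the count is 1.
Comparison with the Bézout bound: 1 ≤ 2 = deg(f)·deg(g), as expected for curves with no common component (the affine F_11-count falls short of the bound because intersections may lie at infinity, over extension fields, or carry multiplicity).


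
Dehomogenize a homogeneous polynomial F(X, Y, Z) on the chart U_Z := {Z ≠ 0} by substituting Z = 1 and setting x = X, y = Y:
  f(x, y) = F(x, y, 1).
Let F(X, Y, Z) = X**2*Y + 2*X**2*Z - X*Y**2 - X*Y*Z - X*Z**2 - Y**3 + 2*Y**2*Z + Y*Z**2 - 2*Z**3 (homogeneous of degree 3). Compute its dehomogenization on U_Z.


f(x, y) = x**2*y + 2*x**2 - x*y**2 - x*y - x - y**3 + 2*y**2 + y - 2

On U_Z we set Z = 1. Each monomial c·X^i·Y^j·Z^k in F becomes c·x^i·y^j·1^k = c·x^i·y^j.
Substituting Z = 1: F(X, Y, 1) = x**2*y + 2*x**2 - x*y**2 - x*y - x - y**3 + 2*y**2 + y - 2.
Note: deg(f) ≤ deg(F) = 3; strict inequality happens when F is divisible by Z (lost terms).


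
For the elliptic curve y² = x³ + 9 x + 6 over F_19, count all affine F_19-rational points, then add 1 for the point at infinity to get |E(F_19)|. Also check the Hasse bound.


Affine points = {(0, 5), (0, 14), (1, 4), (1, 15), (4, 7), (4, 12), (5, 9), (5, 10), (8, 1), (8, 18), (11, 7), (11, 12), (14, 8), (14, 11), (15, 1), (15, 18), (16, 3), (16, 16)}; affine count = 18; |E(F_19)| = 19.

Discriminant check: Δ ∝ 4a³ + 27b² = 4·9³ + 27·6² = 4·729 + 27·36 ≡ 12 (mod 19). Nonzero ⇒ E is nonsingular.
For each x ∈ F_19, compute rhs = x³ + 9·x + 6 mod 19, then count y ∈ F_19 with y² ≡ rhs.
  x = 0: rhs = 6, matching y values: 5, 14 (2 points).
  x = 1: rhs = 16, matching y values: 4, 15 (2 points).
  x = 2: rhs = 13, matching y values: none (0 points).
  x = 3: rhs = 3, matching y values: none (0 points).
  x = 4: rhs = 11, matching y values: 7, 12 (2 points).
  x = 5: rhs = 5, matching y values: 9, 10 (2 points).
  x = 6: rhs = 10, matching y values: none (0 points).
  x = 7: rhs = 13, matching y values: none (0 points).
  x = 8: rhs = 1, matching y values: 1, 18 (2 points).
  x = 9: rhs = 18, matching y values: none (0 points).
  x = 10: rhs = 13, matching y values: none (0 points).
  x = 11: rhs = 11, matching y values: 7, 12 (2 points).
  x = 12: rhs = 18, matching y values: none (0 points).
  x = 13: rhs = 2, matching y values: none (0 points).
  x = 14: rhs = 7, matching y values: 8, 11 (2 points).
  x = 15: rhs = 1, matching y values: 1, 18 (2 points).
  x = 16: rhs = 9, matching y values: 3, 16 (2 points).
  x = 17: rhs = 18, matching y values: none (0 points).
  x = 18: rhs = 15, matching y values: none (0 points).
Total affine count: 18.
Full point count |E(F_19)| = 18 + 1 = 19.
Hasse bound: |19 − (19+1)| = |-1| = 1 ≤ 2√19 ≈ 8.7178 ✓.


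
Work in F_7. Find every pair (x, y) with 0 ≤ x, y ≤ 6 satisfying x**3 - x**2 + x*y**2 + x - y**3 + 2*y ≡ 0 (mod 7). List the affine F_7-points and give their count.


Affine F_7-points: {(0, 0), (0, 3), (0, 4), (2, 6), (3, 0), (5, 0)}; count = 6.

For each of the 49 pairs (x, y) ∈ F_7², evaluate f(x, y) mod 7. Record the zeros.
  x = 0: [0↦0, 1↦1, 2↦3, 3↦0, 4↦0, 5↦4, 6↦6]  zeros at y ∈ {0, 3, 4}
  x = 1: [0↦1, 1↦3, 2↦1, 3↦3, 4↦3, 5↦2, 6↦1]  zeros at y ∈ ∅
  x = 2: [0↦6, 1↦2, 2↦3, 3↦3, 4↦3, 5↦4, 6↦0]  zeros at y ∈ {6}
  x = 3: [0↦0, 1↦4, 2↦1, 3↦6, 4↦6, 5↦2, 6↦2]  zeros at y ∈ {0}
  x = 4: [0↦3, 1↦1, 2↦1, 3↦4, 4↦4, 5↦2, 6↦6]  zeros at y ∈ ∅
  x = 5: [0↦0, 1↦6, 2↦2, 3↦3, 4↦3, 5↦3, 6↦4]  zeros at y ∈ {0}
  x = 6: [0↦4, 1↦4, 2↦3, 3↦2, 4↦2, 5↦4, 6↦2]  zeros at y ∈ ∅
Collecting zeros: affine points = {(0, 0), (0, 3), (0, 4), (2, 6), (3, 0), (5, 0)}.
Total count |C(F_7)_aff| = 6.


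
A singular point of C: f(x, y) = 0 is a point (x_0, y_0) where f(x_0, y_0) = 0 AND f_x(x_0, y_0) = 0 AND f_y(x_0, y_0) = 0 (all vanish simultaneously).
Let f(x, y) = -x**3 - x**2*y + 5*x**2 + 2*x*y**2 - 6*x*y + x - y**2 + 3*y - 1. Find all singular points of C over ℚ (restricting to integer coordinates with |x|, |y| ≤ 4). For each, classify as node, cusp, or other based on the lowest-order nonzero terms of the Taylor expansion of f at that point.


Singular points: {(1, 2)}; classification: cusp.

Compute partial derivatives:
  f_x = -3*x**2 - 2*x*y + 10*x + 2*y**2 - 6*y + 1.
  f_y = -x**2 + 4*x*y - 6*x - 2*y + 3.
Scan x_0 ∈ {−4, ..., 4}. For each x_0, f_y(x_0, y) is a polynomial in y; find its integer roots y ∈ {−4, ..., 4}, then test f_x and f at those candidates.
  x = -4: f_y(-4, y) = 11 - 18*y; no integer root y with |y| ≤ 4.
  x = -3: f_y(-3, y) = 12 - 14*y; no integer root y with |y| ≤ 4.
  x = -2: f_y(-2, y) = 11 - 10*y; no integer root y with |y| ≤ 4.
  x = -1: f_y(-1, y) = 8 - 6*y; no integer root y with |y| ≤ 4.
  x = 0: f_y(0, y) = 3 - 2*y; no integer root y with |y| ≤ 4.
  x = 1: f_y(1, y) = 2*y - 4; vanishes at y ∈ {2}. (1, 2): f_x = 0, f = 0 — SINGULAR.
  x = 2: f_y(2, y) = 6*y - 13; no integer root y with |y| ≤ 4.
  x = 3: f_y(3, y) = 10*y - 24; no integer root y with |y| ≤ 4.
  x = 4: f_y(4, y) = 14*y - 37; no integer root y with |y| ≤ 4.
Only singular point on the grid: (1, 2).
Classify: substitute x = 1 + u, y = 2 + v and expand: f = -u**3 - u**2*v + 2*u*v**2 + v**2.
No constant or linear terms (consistent with a singular point). Quadratic part: v**2. Cubic part: -u**3 - u**2*v + 2*u*v**2.
The quadratic part v**2 is a perfect square, so there is a single (double) tangent line v = 0, i.e. y = 2. Restricting the cubic part to that line (v = 0) leaves -u**3 ≠ 0, so f is not divisible by v and the branch is v² ≈ u**3 to lowest order — this is a cusp.
Classification: cusp.


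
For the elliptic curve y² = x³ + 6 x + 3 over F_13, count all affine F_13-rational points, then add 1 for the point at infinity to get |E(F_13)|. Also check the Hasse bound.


Affine points = {(0, 4), (0, 9), (1, 6), (1, 7), (2, 6), (2, 7), (3, 3), (3, 10), (4, 0), (8, 2), (8, 11), (10, 6), (10, 7), (11, 3), (11, 10), (12, 3), (12, 10)}; affine count = 17; |E(F_13)| = 18.

Discriminant check: Δ ∝ 4a³ + 27b² = 4·6³ + 27·3² = 4·216 + 27·9 ≡ 2 (mod 13). Nonzero ⇒ E is nonsingular.
For each x ∈ F_13, compute rhs = x³ + 6·x + 3 mod 13, then count y ∈ F_13 with y² ≡ rhs.
  x = 0: rhs = 3, matching y values: 4, 9 (2 points).
  x = 1: rhs = 10, matching y values: 6, 7 (2 points).
  x = 2: rhs = 10, matching y values: 6, 7 (2 points).
  x = 3: rhs = 9, matching y values: 3, 10 (2 points).
  x = 4: rhs = 0, matching y values: 0 (1 points).
  x = 5: rhs = 2, matching y values: none (0 points).
  x = 6: rhs = 8, matching y values: none (0 points).
  x = 7: rhs = 11, matching y values: none (0 points).
  x = 8: rhs = 4, matching y values: 2, 11 (2 points).
  x = 9: rhs = 6, matching y values: none (0 points).
  x = 10: rhs = 10, matching y values: 6, 7 (2 points).
  x = 11: rhs = 9, matching y values: 3, 10 (2 points).
  x = 12: rhs = 9, matching y values: 3, 10 (2 points).
Total affine count: 17.
Full point count |E(F_13)| = 17 + 1 = 18.
Hasse bound: |18 − (13+1)| = |4| = 4 ≤ 2√13 ≈ 7.2111 ✓.


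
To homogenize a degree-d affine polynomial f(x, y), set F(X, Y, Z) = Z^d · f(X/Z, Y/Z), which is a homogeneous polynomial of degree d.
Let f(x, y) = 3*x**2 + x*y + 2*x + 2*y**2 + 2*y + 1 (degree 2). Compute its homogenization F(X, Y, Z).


F(X, Y, Z) = 3*X**2 + X*Y + 2*X*Z + 2*Y**2 + 2*Y*Z + Z**2

deg(f) = 2.
Substitute x = X/Z, y = Y/Z into f, then multiply by Z^2.
  monomial 3·x^2·y^0 ↦ 3·X^2·Y^0·Z^0.
  monomial 1·x^1·y^1 ↦ 1·X^1·Y^1·Z^0.
  monomial 2·x^1·y^0 ↦ 2·X^1·Y^0·Z^1.
  monomial 2·x^0·y^2 ↦ 2·X^0·Y^2·Z^0.
  monomial 2·x^0·y^1 ↦ 2·X^0·Y^1·Z^1.
  monomial 1·x^0·y^0 ↦ 1·X^0·Y^0·Z^2.
Collecting: F(X, Y, Z) = 3*X**2 + X*Y + 2*X*Z + 2*Y**2 + 2*Y*Z + Z**2.


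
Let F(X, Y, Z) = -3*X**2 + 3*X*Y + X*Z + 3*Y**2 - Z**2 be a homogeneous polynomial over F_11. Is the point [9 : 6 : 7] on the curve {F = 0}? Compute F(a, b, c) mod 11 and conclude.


F(9,6,7) ≡ 8 (mod 11); P is NOT on the curve.

Evaluate F(9, 6, 7) term-by-term (mod 11).
  -3*X**2 ↦ -3·81·1·1 = -243
  3*X*Y ↦ 3·9·6·1 = 162
  X*Z ↦ 1·9·1·7 = 63
  3*Y**2 ↦ 3·1·36·1 = 108
  -Z**2 ↦ -1·1·1·49 = -49
Sum: F(9, 6, 7) = (-243) + (162) + (63) + (108) + (-49) = 41.
Reducing mod 11: 41 ≡ 8 (mod 11).
Since F(a, b, c) ≡ 8 ≠ 0 (mod 11), P does NOT lie on the curve.


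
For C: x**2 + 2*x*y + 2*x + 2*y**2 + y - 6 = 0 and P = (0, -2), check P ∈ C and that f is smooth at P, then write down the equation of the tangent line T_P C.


Tangent line at P: -2*x - 7*y - 14 = 0.

Step 1: f(0, -2) = 0, so P lies on C.
Step 2: partial derivatives
  f_x(x, y) = 2*x + 2*y + 2, f_y(x, y) = 2*x + 4*y + 1.
  f_x(P) = -2, f_y(P) = -7 (gradient nonzero, so P is smooth).
Step 3: tangent line at P: -2·(x − 0) + -7·(y − -2) = 0.
Expanding: -2*x - 7*y - 14 = 0.


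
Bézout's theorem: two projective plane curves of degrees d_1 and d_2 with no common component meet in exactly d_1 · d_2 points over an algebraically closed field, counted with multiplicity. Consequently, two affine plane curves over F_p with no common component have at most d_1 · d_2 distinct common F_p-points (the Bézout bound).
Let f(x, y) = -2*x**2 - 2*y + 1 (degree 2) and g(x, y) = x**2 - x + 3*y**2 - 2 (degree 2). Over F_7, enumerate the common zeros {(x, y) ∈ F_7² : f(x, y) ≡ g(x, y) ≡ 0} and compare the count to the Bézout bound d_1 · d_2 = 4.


Common zeros: {(2, 0)}; count = 1; Bézout bound = 4.

deg(f) = 2, deg(g) = 2, so Bézout bound = 4.
Scan x ∈ F_7. For each x, list the y ∈ F_7 with f(x, y) ≡ 0 and those with g(x, y) ≡ 0 (mod 7); the common zeros in that column are the intersection.
  x = 0: f ≡ 0 at y ∈ {4}; g ≡ 0 at y ∈ ∅; common: ∅.
  x = 1: f ≡ 0 at y ∈ {3}; g ≡ 0 at y ∈ ∅; common: ∅.
  x = 2: f ≡ 0 at y ∈ {0}; g ≡ 0 at y ∈ {0}; common: {0}.
  x = 3: f ≡ 0 at y ∈ {2}; g ≡ 0 at y ∈ {1, 6}; common: ∅.
  x = 4: f ≡ 0 at y ∈ {2}; g ≡ 0 at y ∈ ∅; common: ∅.
  x = 5: f ≡ 0 at y ∈ {0}; g ≡ 0 at y ∈ {1, 6}; common: ∅.
  x = 6: f ≡ 0 at y ∈ {3}; g ≡ 0 at y ∈ {0}; common: ∅.
Collecting: common zeros = {(2, 0)}, so the count is 1.
Comparison with the Bézout bound: 1 ≤ 4 = deg(f)·deg(g), as expected for curves with no common component (the affine F_7-count falls short of the bound because intersections may lie at infinity, over extension fields, or carry multiplicity).


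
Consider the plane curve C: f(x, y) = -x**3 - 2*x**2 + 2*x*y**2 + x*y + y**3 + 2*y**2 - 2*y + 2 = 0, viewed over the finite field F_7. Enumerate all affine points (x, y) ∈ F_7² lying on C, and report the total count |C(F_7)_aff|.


Affine F_7-points: {(0, 2), (1, 2), (2, 0), (2, 1), (3, 5), (4, 2)}; count = 6.

For each of the 49 pairs (x, y) ∈ F_7², evaluate f(x, y) mod 7. Record the zeros.
  x = 0: [0↦2, 1↦3, 2↦0, 3↦6, 4↦6, 5↦6, 6↦5]  zeros at y ∈ {2}
  x = 1: [0↦6, 1↦3, 2↦0, 3↦3, 4↦4, 5↦2, 6↦3]  zeros at y ∈ {2}
  x = 2: [0↦0, 1↦0, 2↦4, 3↦4, 4↦6, 5↦2, 6↦5]  zeros at y ∈ {0, 1}
  x = 3: [0↦6, 1↦2, 2↦6, 3↦3, 4↦6, 5↦0, 6↦5]  zeros at y ∈ {5}
  x = 4: [0↦4, 1↦3, 2↦0, 3↦1, 4↦5, 5↦4, 6↦4]  zeros at y ∈ {2}
  x = 5: [0↦2, 1↦4, 2↦1, 3↦6, 4↦4, 5↦1, 6↦3]  zeros at y ∈ ∅
  x = 6: [0↦1, 1↦6, 2↦3, 3↦5, 4↦4, 5↦6, 6↦3]  zeros at y ∈ ∅
Collecting zeros: affine points = {(0, 2), (1, 2), (2, 0), (2, 1), (3, 5), (4, 2)}.
Total count |C(F_7)_aff| = 6.


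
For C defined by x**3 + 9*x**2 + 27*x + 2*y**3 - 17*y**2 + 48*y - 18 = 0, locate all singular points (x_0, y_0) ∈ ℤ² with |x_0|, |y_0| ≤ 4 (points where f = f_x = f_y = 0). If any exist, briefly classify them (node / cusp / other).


Singular points: {(-3, 3)}; classification: cusp.

Compute partial derivatives:
  f_x = 3*x**2 + 18*x + 27.
  f_y = 6*y**2 - 34*y + 48.
Scan x_0 ∈ {−4, ..., 4}. For each x_0, f_y(x_0, y) is a polynomial in y; find its integer roots y ∈ {−4, ..., 4}, then test f_x and f at those candidates.
  x = -4: f_y(-4, y) = 6*y**2 - 34*y + 48; vanishes at y ∈ {3}. (-4, 3): f_x = 3 ≠ 0.
  x = -3: f_y(-3, y) = 6*y**2 - 34*y + 48; vanishes at y ∈ {3}. (-3, 3): f_x = 0, f = 0 — SINGULAR.
  x = -2: f_y(-2, y) = 6*y**2 - 34*y + 48; vanishes at y ∈ {3}. (-2, 3): f_x = 3 ≠ 0.
  x = -1: f_y(-1, y) = 6*y**2 - 34*y + 48; vanishes at y ∈ {3}. (-1, 3): f_x = 12 ≠ 0.
  x = 0: f_y(0, y) = 6*y**2 - 34*y + 48; vanishes at y ∈ {3}. (0, 3): f_x = 27 ≠ 0.
  x = 1: f_y(1, y) = 6*y**2 - 34*y + 48; vanishes at y ∈ {3}. (1, 3): f_x = 48 ≠ 0.
  x = 2: f_y(2, y) = 6*y**2 - 34*y + 48; vanishes at y ∈ {3}. (2, 3): f_x = 75 ≠ 0.
  x = 3: f_y(3, y) = 6*y**2 - 34*y + 48; vanishes at y ∈ {3}. (3, 3): f_x = 108 ≠ 0.
  x = 4: f_y(4, y) = 6*y**2 - 34*y + 48; vanishes at y ∈ {3}. (4, 3): f_x = 147 ≠ 0.
Only singular point on the grid: (-3, 3).
Classify: substitute x = -3 + u, y = 3 + v and expand: f = u**3 + 2*v**3 + v**2.
No constant or linear terms (consistent with a singular point). Quadratic part: v**2. Cubic part: u**3 + 2*v**3.
The quadratic part v**2 is a perfect square, so there is a single (double) tangent line v = 0, i.e. y = 3. Restricting the cubic part to that line (v = 0) leaves u**3 ≠ 0, so f is not divisible by v and the branch is v² ≈ -u**3 to lowest order — this is a cusp.
Classification: cusp.


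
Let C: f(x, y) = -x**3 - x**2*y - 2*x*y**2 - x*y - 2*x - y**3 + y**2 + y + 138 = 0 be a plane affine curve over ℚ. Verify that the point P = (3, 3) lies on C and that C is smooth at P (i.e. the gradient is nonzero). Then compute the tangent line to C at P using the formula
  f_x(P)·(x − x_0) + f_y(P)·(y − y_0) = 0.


Tangent line at P: -68*x - 68*y + 408 = 0.

Step 1: f(3, 3) = 0, so P lies on C.
Step 2: partial derivatives
  f_x(x, y) = -3*x**2 - 2*x*y - 2*y**2 - y - 2, f_y(x, y) = -x**2 - 4*x*y - x - 3*y**2 + 2*y + 1.
  f_x(P) = -68, f_y(P) = -68 (gradient nonzero, so P is smooth).
Step 3: tangent line at P: -68·(x − 3) + -68·(y − 3) = 0.
Expanding: -68*x - 68*y + 408 = 0.


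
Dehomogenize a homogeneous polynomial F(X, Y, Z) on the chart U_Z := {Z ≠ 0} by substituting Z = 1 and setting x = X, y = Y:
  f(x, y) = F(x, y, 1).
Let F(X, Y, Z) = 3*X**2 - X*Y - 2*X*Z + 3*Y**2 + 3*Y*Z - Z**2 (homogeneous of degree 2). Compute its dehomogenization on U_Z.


f(x, y) = 3*x**2 - x*y - 2*x + 3*y**2 + 3*y - 1

On U_Z we set Z = 1. Each monomial c·X^i·Y^j·Z^k in F becomes c·x^i·y^j·1^k = c·x^i·y^j.
Substituting Z = 1: F(X, Y, 1) = 3*x**2 - x*y - 2*x + 3*y**2 + 3*y - 1.
Note: deg(f) ≤ deg(F) = 2; strict inequality happens when F is divisible by Z (lost terms).


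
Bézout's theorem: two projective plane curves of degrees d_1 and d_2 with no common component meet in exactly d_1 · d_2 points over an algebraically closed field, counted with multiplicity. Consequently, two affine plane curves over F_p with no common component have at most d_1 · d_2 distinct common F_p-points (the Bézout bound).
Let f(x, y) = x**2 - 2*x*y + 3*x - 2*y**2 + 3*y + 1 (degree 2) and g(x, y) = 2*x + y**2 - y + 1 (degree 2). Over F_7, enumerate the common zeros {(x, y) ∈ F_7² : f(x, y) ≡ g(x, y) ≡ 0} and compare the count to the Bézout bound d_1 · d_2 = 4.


Common zeros: {(3, 1)}; count = 1; Bézout bound = 4.

deg(f) = 2, deg(g) = 2, so Bézout bound = 4.
Scan x ∈ F_7. For each x, list the y ∈ F_7 with f(x, y) ≡ 0 and those with g(x, y) ≡ 0 (mod 7); the common zeros in that column are the intersection.
  x = 0: f ≡ 0 at y ∈ ∅; g ≡ 0 at y ∈ {3, 5}; common: ∅.
  x = 1: f ≡ 0 at y ∈ ∅; g ≡ 0 at y ∈ ∅; common: ∅.
  x = 2: f ≡ 0 at y ∈ ∅; g ≡ 0 at y ∈ {2, 6}; common: ∅.
  x = 3: f ≡ 0 at y ∈ {1}; g ≡ 0 at y ∈ {0, 1}; common: {1}.
  x = 4: f ≡ 0 at y ∈ ∅; g ≡ 0 at y ∈ {4}; common: ∅.
  x = 5: f ≡ 0 at y ∈ ∅; g ≡ 0 at y ∈ ∅; common: ∅.
  x = 6: f ≡ 0 at y ∈ ∅; g ≡ 0 at y ∈ ∅; common: ∅.
Collecting: common zeros = {(3, 1)}, so the count is 1.
Comparison with the Bézout bound: 1 ≤ 4 = deg(f)·deg(g), as expected for curves with no common component (the affine F_7-count falls short of the bound because intersections may lie at infinity, over extension fields, or carry multiplicity).


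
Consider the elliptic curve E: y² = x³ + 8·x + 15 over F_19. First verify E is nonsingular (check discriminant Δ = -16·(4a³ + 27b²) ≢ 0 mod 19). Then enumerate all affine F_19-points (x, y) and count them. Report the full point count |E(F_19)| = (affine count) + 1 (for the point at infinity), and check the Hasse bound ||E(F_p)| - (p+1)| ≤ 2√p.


Affine points = {(1, 9), (1, 10), (2, 1), (2, 18), (3, 3), (3, 16), (4, 4), (4, 15), (5, 3), (5, 16), (11, 3), (11, 16), (13, 6), (13, 13), (18, 5), (18, 14)}; affine count = 16; |E(F_19)| = 17.

Discriminant check: Δ ∝ 4a³ + 27b² = 4·8³ + 27·15² = 4·512 + 27·225 ≡ 10 (mod 19). Nonzero ⇒ E is nonsingular.
For each x ∈ F_19, compute rhs = x³ + 8·x + 15 mod 19, then count y ∈ F_19 with y² ≡ rhs.
  x = 0: rhs = 15, matching y values: none (0 points).
  x = 1: rhs = 5, matching y values: 9, 10 (2 points).
  x = 2: rhs = 1, matching y values: 1, 18 (2 points).
  x = 3: rhs = 9, matching y values: 3, 16 (2 points).
  x = 4: rhs = 16, matching y values: 4, 15 (2 points).
  x = 5: rhs = 9, matching y values: 3, 16 (2 points).
  x = 6: rhs = 13, matching y values: none (0 points).
  x = 7: rhs = 15, matching y values: none (0 points).
  x = 8: rhs = 2, matching y values: none (0 points).
  x = 9: rhs = 18, matching y values: none (0 points).
  x = 10: rhs = 12, matching y values: none (0 points).
  x = 11: rhs = 9, matching y values: 3, 16 (2 points).
  x = 12: rhs = 15, matching y values: none (0 points).
  x = 13: rhs = 17, matching y values: 6, 13 (2 points).
  x = 14: rhs = 2, matching y values: none (0 points).
  x = 15: rhs = 14, matching y values: none (0 points).
  x = 16: rhs = 2, matching y values: none (0 points).
  x = 17: rhs = 10, matching y values: none (0 points).
  x = 18: rhs = 6, matching y values: 5, 14 (2 points).
Total affine count: 16.
Full point count |E(F_19)| = 16 + 1 = 17.
Hasse bound: |17 − (19+1)| = |-3| = 3 ≤ 2√19 ≈ 8.7178 ✓.


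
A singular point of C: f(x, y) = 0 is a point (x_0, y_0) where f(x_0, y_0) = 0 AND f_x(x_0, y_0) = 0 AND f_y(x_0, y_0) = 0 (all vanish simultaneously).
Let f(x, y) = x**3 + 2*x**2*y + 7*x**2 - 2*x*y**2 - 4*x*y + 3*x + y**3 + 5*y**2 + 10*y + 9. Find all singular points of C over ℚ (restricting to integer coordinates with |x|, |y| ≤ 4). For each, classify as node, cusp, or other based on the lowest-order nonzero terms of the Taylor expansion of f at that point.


Singular points: {(-1, -2)}; classification: cusp.

Compute partial derivatives:
  f_x = 3*x**2 + 4*x*y + 14*x - 2*y**2 - 4*y + 3.
  f_y = 2*x**2 - 4*x*y - 4*x + 3*y**2 + 10*y + 10.
Scan x_0 ∈ {−4, ..., 4}. For each x_0, f_y(x_0, y) is a polynomial in y; find its integer roots y ∈ {−4, ..., 4}, then test f_x and f at those candidates.
  x = -4: f_y(-4, y) = 3*y**2 + 26*y + 58; no integer root y with |y| ≤ 4.
  x = -3: f_y(-3, y) = 3*y**2 + 22*y + 40; vanishes at y ∈ {-4}. (-3, -4): f_x = 20 ≠ 0.
  x = -2: f_y(-2, y) = 3*y**2 + 18*y + 26; no integer root y with |y| ≤ 4.
  x = -1: f_y(-1, y) = 3*y**2 + 14*y + 16; vanishes at y ∈ {-2}. (-1, -2): f_x = 0, f = 0 — SINGULAR.
  x = 0: f_y(0, y) = 3*y**2 + 10*y + 10; no integer root y with |y| ≤ 4.
  x = 1: f_y(1, y) = 3*y**2 + 6*y + 8; no integer root y with |y| ≤ 4.
  x = 2: f_y(2, y) = 3*y**2 + 2*y + 10; no integer root y with |y| ≤ 4.
  x = 3: f_y(3, y) = 3*y**2 - 2*y + 16; no integer root y with |y| ≤ 4.
  x = 4: f_y(4, y) = 3*y**2 - 6*y + 26; no integer root y with |y| ≤ 4.
Only singular point on the grid: (-1, -2).
Classify: substitute x = -1 + u, y = -2 + v and expand: f = u**3 + 2*u**2*v - 2*u*v**2 + v**3 + v**2.
No constant or linear terms (consistent with a singular point). Quadratic part: v**2. Cubic part: u**3 + 2*u**2*v - 2*u*v**2 + v**3.
The quadratic part v**2 is a perfect square, so there is a single (double) tangent line v = 0, i.e. y = -2. Restricting the cubic part to that line (v = 0) leaves u**3 ≠ 0, so f is not divisible by v and the branch is v² ≈ -u**3 to lowest order — this is a cusp.
Classification: cusp.


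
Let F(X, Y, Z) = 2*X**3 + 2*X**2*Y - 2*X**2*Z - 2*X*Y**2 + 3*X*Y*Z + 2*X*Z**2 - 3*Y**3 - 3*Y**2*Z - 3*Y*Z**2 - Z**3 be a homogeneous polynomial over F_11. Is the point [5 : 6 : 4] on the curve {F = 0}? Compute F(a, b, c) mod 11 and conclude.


F(5,6,4) ≡ 2 (mod 11); P is NOT on the curve.

Evaluate F(5, 6, 4) term-by-term (mod 11).
  2*X**3 ↦ 2·125·1·1 = 250
  2*X**2*Y ↦ 2·25·6·1 = 300
  -2*X**2*Z ↦ -2·25·1·4 = -200
  -2*X*Y**2 ↦ -2·5·36·1 = -360
  3*X*Y*Z ↦ 3·5·6·4 = 360
  2*X*Z**2 ↦ 2·5·1·16 = 160
  -3*Y**3 ↦ -3·1·216·1 = -648
  -3*Y**2*Z ↦ -3·1·36·4 = -432
  -3*Y*Z**2 ↦ -3·1·6·16 = -288
  -Z**3 ↦ -1·1·1·64 = -64
Sum: F(5, 6, 4) = (250) + (300) + (-200) + (-360) + (360) + (160) + (-648) + (-432) + (-288) + (-64) = -922.
Reducing mod 11: -922 ≡ 2 (mod 11).
Since F(a, b, c) ≡ 2 ≠ 0 (mod 11), P does NOT lie on the curve.


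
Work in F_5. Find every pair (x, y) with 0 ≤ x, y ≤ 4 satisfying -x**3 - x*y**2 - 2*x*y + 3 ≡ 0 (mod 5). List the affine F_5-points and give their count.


Affine F_5-points: {(2, 0), (2, 3)}; count = 2.

For each of the 25 pairs (x, y) ∈ F_5², evaluate f(x, y) mod 5. Record the zeros.
  x = 0: [0↦3, 1↦3, 2↦3, 3↦3, 4↦3]  zeros at y ∈ ∅
  x = 1: [0↦2, 1↦4, 2↦4, 3↦2, 4↦3]  zeros at y ∈ ∅
  x = 2: [0↦0, 1↦4, 2↦4, 3↦0, 4↦2]  zeros at y ∈ {0, 3}
  x = 3: [0↦1, 1↦2, 2↦2, 3↦1, 4↦4]  zeros at y ∈ ∅
  x = 4: [0↦4, 1↦2, 2↦2, 3↦4, 4↦3]  zeros at y ∈ ∅
Collecting zeros: affine points = {(2, 0), (2, 3)}.
Total count |C(F_5)_aff| = 2.


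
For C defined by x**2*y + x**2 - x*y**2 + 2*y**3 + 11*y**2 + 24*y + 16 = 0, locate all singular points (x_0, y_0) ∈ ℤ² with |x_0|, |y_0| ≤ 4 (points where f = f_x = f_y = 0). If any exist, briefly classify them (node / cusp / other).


Singular points: {(-2, -2)}; classification: node.

Compute partial derivatives:
  f_x = 2*x*y + 2*x - y**2.
  f_y = x**2 - 2*x*y + 6*y**2 + 22*y + 24.
Scan x_0 ∈ {−4, ..., 4}. For each x_0, f_y(x_0, y) is a polynomial in y; find its integer roots y ∈ {−4, ..., 4}, then test f_x and f at those candidates.
  x = -4: f_y(-4, y) = 6*y**2 + 30*y + 40; no integer root y with |y| ≤ 4.
  x = -3: f_y(-3, y) = 6*y**2 + 28*y + 33; no integer root y with |y| ≤ 4.
  x = -2: f_y(-2, y) = 6*y**2 + 26*y + 28; vanishes at y ∈ {-2}. (-2, -2): f_x = 0, f = 0 — SINGULAR.
  x = -1: f_y(-1, y) = 6*y**2 + 24*y + 25; no integer root y with |y| ≤ 4.
  x = 0: f_y(0, y) = 6*y**2 + 22*y + 24; no integer root y with |y| ≤ 4.
  x = 1: f_y(1, y) = 6*y**2 + 20*y + 25; no integer root y with |y| ≤ 4.
  x = 2: f_y(2, y) = 6*y**2 + 18*y + 28; no integer root y with |y| ≤ 4.
  x = 3: f_y(3, y) = 6*y**2 + 16*y + 33; no integer root y with |y| ≤ 4.
  x = 4: f_y(4, y) = 6*y**2 + 14*y + 40; no integer root y with |y| ≤ 4.
Only singular point on the grid: (-2, -2).
Classify: substitute x = -2 + u, y = -2 + v and expand: f = u**2*v - u**2 - u*v**2 + 2*v**3 + v**2.
No constant or linear terms (consistent with a singular point). Quadratic part: -u**2 + v**2. Cubic part: u**2*v - u*v**2 + 2*v**3.
The quadratic part v**2 - u**2 = (v − u)(v + u) splits into two distinct linear factors, so there are two distinct tangent lines y − -2 = ±(x − -2) — this is a node (ordinary double point).
Classification: node.
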